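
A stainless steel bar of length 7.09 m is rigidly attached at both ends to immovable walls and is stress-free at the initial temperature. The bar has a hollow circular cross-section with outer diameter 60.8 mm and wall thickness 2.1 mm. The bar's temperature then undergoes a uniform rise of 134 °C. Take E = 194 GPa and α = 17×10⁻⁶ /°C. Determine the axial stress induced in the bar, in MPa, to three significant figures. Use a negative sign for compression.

-442 MPa

Free thermal expansion αLΔT = 17e-6 · 7090 · 134 = 16.15 mm.
The walls impose strain ε = −(16.15)/7090 = -2.2780e-03; σ = Eε = 194000 · -2.2780e-03 = -441.9 MPa.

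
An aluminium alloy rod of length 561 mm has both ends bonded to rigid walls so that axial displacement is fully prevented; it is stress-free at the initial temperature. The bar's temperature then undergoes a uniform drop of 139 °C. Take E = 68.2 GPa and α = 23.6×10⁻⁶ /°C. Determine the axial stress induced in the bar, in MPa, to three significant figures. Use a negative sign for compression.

Free thermal expansion αLΔT = 23.6e-6 · 561 · -139 = -1.84 mm.
The walls impose strain ε = −(-1.84)/561 = 3.2804e-03; σ = Eε = 68200 · 3.2804e-03 = 223.7 MPa.

224 MPa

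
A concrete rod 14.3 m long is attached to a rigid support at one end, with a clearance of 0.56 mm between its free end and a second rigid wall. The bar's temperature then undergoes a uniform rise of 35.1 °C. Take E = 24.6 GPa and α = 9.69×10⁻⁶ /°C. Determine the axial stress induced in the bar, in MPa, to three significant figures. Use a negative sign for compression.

-7.40 MPa

Free thermal expansion αLΔT = 9.69e-6 · 14300 · 35.1 = 4.864 mm.
The walls engage after the gap closes; constrained expansion = 4.864 − 0.56 = 4.304 mm.
The walls impose strain ε = −(4.304)/14300 = -3.0096e-04; σ = Eε = 24600 · -3.0096e-04 = -7.404 MPa.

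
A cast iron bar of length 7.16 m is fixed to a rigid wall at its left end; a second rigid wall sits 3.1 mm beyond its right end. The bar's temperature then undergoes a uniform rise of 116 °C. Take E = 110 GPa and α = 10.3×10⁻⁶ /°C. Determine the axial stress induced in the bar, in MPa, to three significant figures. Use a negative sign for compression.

Free thermal expansion αLΔT = 10.3e-6 · 7160 · 116 = 8.555 mm.
The walls engage after the gap closes; constrained expansion = 8.555 − 3.1 = 5.455 mm.
The walls impose strain ε = −(5.455)/7160 = -7.6184e-04; σ = Eε = 110000 · -7.6184e-04 = -83.8 MPa.

-83.8 MPa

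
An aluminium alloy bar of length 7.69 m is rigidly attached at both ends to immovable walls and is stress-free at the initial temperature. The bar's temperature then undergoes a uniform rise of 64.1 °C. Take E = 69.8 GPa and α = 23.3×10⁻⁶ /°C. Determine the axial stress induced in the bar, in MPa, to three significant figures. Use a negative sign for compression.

-104 MPa

Free thermal expansion αLΔT = 23.3e-6 · 7690 · 64.1 = 11.49 mm.
The walls impose strain ε = −(11.49)/7690 = -1.4935e-03; σ = Eε = 69800 · -1.4935e-03 = -104.2 MPa.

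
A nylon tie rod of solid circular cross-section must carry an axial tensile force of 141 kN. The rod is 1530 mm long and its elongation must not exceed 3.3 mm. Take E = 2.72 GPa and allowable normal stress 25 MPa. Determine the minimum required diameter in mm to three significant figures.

Required area A ≥ P/σ_allow = 141000/25 = 5640 mm².
For a solid circular section, d ≥ √(4A/π) = 84.74 mm.
Elongation limit: A ≥ PL/(Eδ_allow) = 141000·1530/(2720·3.3) = 24030 mm² ⇒ d ≥ 174.9 mm.
The elongation limit governs.

175 mm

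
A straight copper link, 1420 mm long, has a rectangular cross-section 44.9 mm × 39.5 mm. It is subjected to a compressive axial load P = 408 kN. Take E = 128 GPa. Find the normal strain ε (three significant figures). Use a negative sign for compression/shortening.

A = 1774 mm².
σ = N/A = -230 MPa; ε = σ/E = -230/128000 = -1.797e-03.

-0.00180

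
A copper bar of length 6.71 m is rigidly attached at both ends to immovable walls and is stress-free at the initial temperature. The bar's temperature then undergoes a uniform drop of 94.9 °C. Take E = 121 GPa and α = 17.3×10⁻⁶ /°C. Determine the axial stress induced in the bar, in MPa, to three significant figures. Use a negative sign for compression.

199 MPa

Free thermal expansion αLΔT = 17.3e-6 · 6710 · -94.9 = -11.02 mm.
The walls impose strain ε = −(-11.02)/6710 = 1.6418e-03; σ = Eε = 121000 · 1.6418e-03 = 198.7 MPa.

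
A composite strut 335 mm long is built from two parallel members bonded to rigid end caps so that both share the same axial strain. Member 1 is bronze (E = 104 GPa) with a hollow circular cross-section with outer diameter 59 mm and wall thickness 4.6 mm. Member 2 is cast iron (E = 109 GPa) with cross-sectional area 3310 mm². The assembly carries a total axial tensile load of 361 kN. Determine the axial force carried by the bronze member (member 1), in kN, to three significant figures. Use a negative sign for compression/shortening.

66.7 kN

A_1 = 786.2 mm².
Equal strain + equilibrium ⇒ each member carries load in proportion to AE: A₁E₁ = 81760000 N, A₂E₂ = 360800000 N, ΣAE = 442500000 N.
F₁ = P·A₁E₁/ΣAE = 361000·81760000/442500000 = 66690 N.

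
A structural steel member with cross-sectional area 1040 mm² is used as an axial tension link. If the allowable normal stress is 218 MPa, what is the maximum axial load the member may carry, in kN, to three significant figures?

227 kN

P_max = σ_allow · A = 218 · 1040 = 226700 N = 226.7 kN.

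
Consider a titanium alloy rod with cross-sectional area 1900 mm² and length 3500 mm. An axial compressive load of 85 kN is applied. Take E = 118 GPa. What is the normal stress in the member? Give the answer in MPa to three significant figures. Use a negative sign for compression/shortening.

σ = N/A = -85000/1900 = -44.74 MPa.

-44.7 MPa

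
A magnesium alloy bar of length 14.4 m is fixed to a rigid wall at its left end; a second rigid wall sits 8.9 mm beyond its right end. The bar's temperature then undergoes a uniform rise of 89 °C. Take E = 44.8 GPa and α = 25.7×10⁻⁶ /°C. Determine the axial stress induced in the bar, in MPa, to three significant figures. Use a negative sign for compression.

Free thermal expansion αLΔT = 25.7e-6 · 14400 · 89 = 32.94 mm.
The walls engage after the gap closes; constrained expansion = 32.94 − 8.9 = 24.04 mm.
The walls impose strain ε = −(24.04)/14400 = -1.6692e-03; σ = Eε = 44800 · -1.6692e-03 = -74.78 MPa.

-74.8 MPa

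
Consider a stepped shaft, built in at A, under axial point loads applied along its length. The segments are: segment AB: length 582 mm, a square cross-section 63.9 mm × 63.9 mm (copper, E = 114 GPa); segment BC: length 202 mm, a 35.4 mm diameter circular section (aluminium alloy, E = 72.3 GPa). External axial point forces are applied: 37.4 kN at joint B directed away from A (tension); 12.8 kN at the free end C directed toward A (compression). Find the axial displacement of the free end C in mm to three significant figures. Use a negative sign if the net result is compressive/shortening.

Internal axial forces (sectioning from the free end, tension +): N_BC = -12.8 kN, N_AB = 24.6 kN.
A_AB = 4083 mm².
A_BC = 984.2 mm².
δ_AB = 24600·582/(4083·114000) = 0.03076 mm
δ_BC = -12800·202/(984.2·72300) = -0.03634 mm
δ = Σδ_i = -0.005578 mm.

-0.00558 mm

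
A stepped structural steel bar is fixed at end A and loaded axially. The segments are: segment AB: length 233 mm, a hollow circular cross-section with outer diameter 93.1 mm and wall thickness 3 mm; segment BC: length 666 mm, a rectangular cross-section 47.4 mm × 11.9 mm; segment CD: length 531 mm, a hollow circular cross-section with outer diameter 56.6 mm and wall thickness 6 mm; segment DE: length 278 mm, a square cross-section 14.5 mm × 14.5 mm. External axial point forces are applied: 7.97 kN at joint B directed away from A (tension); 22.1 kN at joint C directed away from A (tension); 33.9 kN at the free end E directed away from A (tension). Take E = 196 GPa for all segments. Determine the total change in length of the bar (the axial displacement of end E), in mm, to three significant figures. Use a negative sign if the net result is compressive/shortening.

0.752 mm

Internal axial forces (sectioning from the free end, tension +): N_DE = 33.9 kN, N_CD = 33.9 kN, N_BC = 56 kN, N_AB = 63.97 kN.
A_AB = 849.2 mm².
A_BC = 564.1 mm².
A_CD = 953.8 mm².
A_DE = 210.2 mm².
δ_AB = 63970·233/(849.2·196000) = 0.08955 mm
δ_BC = 56000·666/(564.1·196000) = 0.3374 mm
δ_CD = 33900·531/(953.8·196000) = 0.09629 mm
δ_DE = 33900·278/(210.2·196000) = 0.2287 mm
δ = Σδ_i = 0.7519 mm.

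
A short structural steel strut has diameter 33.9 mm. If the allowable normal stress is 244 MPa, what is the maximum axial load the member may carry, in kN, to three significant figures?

220 kN

A = 902.6 mm².
P_max = σ_allow · A = 244 · 902.6 = 220200 N = 220.2 kN.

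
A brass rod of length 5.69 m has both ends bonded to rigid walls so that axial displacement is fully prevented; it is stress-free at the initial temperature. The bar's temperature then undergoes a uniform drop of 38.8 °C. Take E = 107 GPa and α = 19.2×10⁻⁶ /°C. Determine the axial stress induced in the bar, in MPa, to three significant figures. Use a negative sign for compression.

Free thermal expansion αLΔT = 19.2e-6 · 5690 · -38.8 = -4.239 mm.
The walls impose strain ε = −(-4.239)/5690 = 7.4496e-04; σ = Eε = 107000 · 7.4496e-04 = 79.71 MPa.

79.7 MPa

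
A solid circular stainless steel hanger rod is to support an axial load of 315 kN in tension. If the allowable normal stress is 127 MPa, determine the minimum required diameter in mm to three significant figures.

Required area A ≥ P/σ_allow = 315000/127 = 2480 mm².
For a solid circular section, d ≥ √(4A/π) = 56.2 mm.

56.2 mm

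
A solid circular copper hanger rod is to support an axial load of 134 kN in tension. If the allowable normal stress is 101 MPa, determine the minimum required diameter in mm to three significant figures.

41.1 mm

Required area A ≥ P/σ_allow = 134000/101 = 1327 mm².
For a solid circular section, d ≥ √(4A/π) = 41.1 mm.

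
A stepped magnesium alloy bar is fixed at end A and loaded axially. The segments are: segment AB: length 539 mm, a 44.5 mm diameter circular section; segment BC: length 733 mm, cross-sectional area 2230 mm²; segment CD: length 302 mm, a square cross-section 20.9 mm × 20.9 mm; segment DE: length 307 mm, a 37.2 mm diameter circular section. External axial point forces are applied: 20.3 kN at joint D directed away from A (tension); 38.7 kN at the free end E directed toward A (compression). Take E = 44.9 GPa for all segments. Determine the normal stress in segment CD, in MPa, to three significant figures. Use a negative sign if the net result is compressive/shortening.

-42.1 MPa

Internal axial forces (sectioning from the free end, tension +): N_DE = -38.7 kN, N_CD = -18.4 kN, N_BC = -18.4 kN, N_AB = -18.4 kN.
A_CD = 436.8 mm².
σ_CD = N_CD/A_CD = -18400/436.8 = -42.12 MPa.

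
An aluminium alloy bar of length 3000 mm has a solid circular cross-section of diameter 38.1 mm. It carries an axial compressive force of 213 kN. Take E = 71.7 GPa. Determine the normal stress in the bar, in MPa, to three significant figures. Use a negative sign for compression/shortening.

-187 MPa

A = 1140 mm².
σ = N/A = -213000/1140 = -186.8 MPa.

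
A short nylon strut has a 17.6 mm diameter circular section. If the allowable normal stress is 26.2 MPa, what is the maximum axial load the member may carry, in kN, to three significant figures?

6.37 kN

A = 243.3 mm².
P_max = σ_allow · A = 26.2 · 243.3 = 6374 N = 6.374 kN.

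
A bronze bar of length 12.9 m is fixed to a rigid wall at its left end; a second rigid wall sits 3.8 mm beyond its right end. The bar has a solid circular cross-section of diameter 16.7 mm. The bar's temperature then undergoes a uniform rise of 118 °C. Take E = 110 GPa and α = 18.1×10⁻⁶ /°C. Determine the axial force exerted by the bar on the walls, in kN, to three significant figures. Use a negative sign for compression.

Free thermal expansion αLΔT = 18.1e-6 · 12900 · 118 = 27.55 mm.
The walls engage after the gap closes; constrained expansion = 27.55 − 3.8 = 23.75 mm.
The walls impose strain ε = −(23.75)/12900 = -1.8412e-03; σ = Eε = 110000 · -1.8412e-03 = -202.5 MPa.
Wall reaction R = σ·A = -202.5·219 = -44360 N = -44.36 kN.

-44.4 kN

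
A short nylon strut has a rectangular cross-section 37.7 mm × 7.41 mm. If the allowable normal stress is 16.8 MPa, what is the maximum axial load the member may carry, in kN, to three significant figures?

A = 279.4 mm².
P_max = σ_allow · A = 16.8 · 279.4 = 4693 N = 4.693 kN.

4.69 kN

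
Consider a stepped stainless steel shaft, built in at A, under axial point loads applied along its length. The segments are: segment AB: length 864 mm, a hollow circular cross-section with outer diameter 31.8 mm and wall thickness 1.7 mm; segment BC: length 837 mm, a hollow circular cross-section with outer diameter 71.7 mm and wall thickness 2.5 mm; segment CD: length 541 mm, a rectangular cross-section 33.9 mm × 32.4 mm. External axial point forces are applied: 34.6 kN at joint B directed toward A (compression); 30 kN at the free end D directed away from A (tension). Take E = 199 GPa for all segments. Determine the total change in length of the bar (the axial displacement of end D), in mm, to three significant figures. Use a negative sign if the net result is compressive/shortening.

Internal axial forces (sectioning from the free end, tension +): N_CD = 30 kN, N_BC = 30 kN, N_AB = -4.6 kN.
A_AB = 160.8 mm².
A_BC = 543.5 mm².
A_CD = 1098 mm².
δ_AB = -4600·864/(160.8·199000) = -0.1242 mm
δ_BC = 30000·837/(543.5·199000) = 0.2322 mm
δ_CD = 30000·541/(1098·199000) = 0.07425 mm
δ = Σδ_i = 0.1822 mm.

0.182 mm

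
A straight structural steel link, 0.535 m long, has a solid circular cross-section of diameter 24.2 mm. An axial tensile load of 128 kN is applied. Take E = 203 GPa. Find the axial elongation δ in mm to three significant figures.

0.733 mm

A = 460 mm².
δ_mech = NL/(AE) = 128000·535/(460·203000) = 0.7334 mm.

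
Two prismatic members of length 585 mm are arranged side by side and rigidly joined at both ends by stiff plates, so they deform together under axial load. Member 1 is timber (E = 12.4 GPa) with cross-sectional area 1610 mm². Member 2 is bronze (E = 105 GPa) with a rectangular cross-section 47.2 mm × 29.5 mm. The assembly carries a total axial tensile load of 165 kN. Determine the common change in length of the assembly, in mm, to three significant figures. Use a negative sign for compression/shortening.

0.581 mm

A_2 = 1392 mm².
Equal strain + equilibrium ⇒ each member carries load in proportion to AE: A₁E₁ = 19960000 N, A₂E₂ = 146200000 N, ΣAE = 166200000 N.
δ = PL/ΣAE = 165000·585/166200000 = 0.5809 mm.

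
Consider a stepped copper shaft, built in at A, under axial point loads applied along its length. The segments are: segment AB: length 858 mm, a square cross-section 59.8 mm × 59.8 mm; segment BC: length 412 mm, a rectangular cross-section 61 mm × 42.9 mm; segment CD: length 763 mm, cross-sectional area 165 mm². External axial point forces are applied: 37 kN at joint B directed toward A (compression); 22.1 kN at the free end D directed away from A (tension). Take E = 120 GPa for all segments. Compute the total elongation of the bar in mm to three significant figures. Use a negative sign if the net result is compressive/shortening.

Internal axial forces (sectioning from the free end, tension +): N_CD = 22.1 kN, N_BC = 22.1 kN, N_AB = -14.9 kN.
A_AB = 3576 mm².
A_BC = 2617 mm².
δ_AB = -14900·858/(3576·120000) = -0.02979 mm
δ_BC = 22100·412/(2617·120000) = 0.02899 mm
δ_CD = 22100·763/(165·120000) = 0.8516 mm
δ = Σδ_i = 0.8508 mm.

0.851 mm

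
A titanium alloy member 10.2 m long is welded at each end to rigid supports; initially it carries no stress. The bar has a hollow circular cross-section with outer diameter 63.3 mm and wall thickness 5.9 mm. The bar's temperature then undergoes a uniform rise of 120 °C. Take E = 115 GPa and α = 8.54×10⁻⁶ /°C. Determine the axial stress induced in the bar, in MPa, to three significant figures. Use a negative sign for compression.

Free thermal expansion αLΔT = 8.54e-6 · 10200 · 120 = 10.45 mm.
The walls impose strain ε = −(10.45)/10200 = -1.0248e-03; σ = Eε = 115000 · -1.0248e-03 = -117.9 MPa.

-118 MPa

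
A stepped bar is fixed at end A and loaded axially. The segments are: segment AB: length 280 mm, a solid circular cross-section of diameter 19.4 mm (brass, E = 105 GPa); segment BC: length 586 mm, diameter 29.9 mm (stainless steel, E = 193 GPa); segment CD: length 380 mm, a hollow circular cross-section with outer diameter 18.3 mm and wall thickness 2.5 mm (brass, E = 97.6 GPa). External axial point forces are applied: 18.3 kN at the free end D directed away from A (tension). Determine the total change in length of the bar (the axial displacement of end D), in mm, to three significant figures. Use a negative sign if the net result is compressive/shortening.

0.818 mm

Internal axial forces (sectioning from the free end, tension +): N_CD = 18.3 kN, N_BC = 18.3 kN, N_AB = 18.3 kN.
A_AB = 295.6 mm².
A_BC = 702.2 mm².
A_CD = 124.1 mm².
δ_AB = 18300·280/(295.6·105000) = 0.1651 mm
δ_BC = 18300·586/(702.2·193000) = 0.07913 mm
δ_CD = 18300·380/(124.1·97600) = 0.5742 mm
δ = Σδ_i = 0.8184 mm.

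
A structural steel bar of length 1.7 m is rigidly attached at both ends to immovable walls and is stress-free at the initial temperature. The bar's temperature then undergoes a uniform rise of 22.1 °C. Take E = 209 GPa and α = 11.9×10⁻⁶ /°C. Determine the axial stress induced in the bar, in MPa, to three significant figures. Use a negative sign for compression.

Free thermal expansion αLΔT = 11.9e-6 · 1700 · 22.1 = 0.4471 mm.
The walls impose strain ε = −(0.4471)/1700 = -2.6299e-04; σ = Eε = 209000 · -2.6299e-04 = -54.96 MPa.

-55.0 MPa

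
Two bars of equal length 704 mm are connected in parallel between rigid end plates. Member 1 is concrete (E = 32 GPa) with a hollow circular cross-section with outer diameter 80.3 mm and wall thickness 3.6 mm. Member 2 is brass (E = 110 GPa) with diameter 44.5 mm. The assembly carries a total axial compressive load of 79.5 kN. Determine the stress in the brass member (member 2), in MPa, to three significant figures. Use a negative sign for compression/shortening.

A_1 = 867.5 mm².
A_2 = 1555 mm².
Equal strain + equilibrium ⇒ each member carries load in proportion to AE: A₁E₁ = 27760000 N, A₂E₂ = 171100000 N, ΣAE = 198800000 N.
σ₂ = P·E₂/ΣAE = -79500·110000/198800000 = -43.98 MPa.

-44.0 MPa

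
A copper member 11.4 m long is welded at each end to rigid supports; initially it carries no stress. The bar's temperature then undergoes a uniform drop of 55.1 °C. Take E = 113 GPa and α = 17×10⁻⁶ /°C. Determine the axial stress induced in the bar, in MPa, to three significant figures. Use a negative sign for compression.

Free thermal expansion αLΔT = 17e-6 · 11400 · -55.1 = -10.68 mm.
The walls impose strain ε = −(-10.68)/11400 = 9.3670e-04; σ = Eε = 113000 · 9.3670e-04 = 105.8 MPa.

106 MPa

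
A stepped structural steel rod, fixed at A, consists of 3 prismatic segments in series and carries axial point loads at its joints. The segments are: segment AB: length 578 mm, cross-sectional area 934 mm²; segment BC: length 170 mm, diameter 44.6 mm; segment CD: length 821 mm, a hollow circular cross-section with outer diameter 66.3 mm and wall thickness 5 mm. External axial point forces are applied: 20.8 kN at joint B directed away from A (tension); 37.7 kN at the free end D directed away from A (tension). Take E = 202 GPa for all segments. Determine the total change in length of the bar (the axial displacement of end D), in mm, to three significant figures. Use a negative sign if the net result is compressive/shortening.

0.359 mm

Internal axial forces (sectioning from the free end, tension +): N_CD = 37.7 kN, N_BC = 37.7 kN, N_AB = 58.5 kN.
A_BC = 1562 mm².
A_CD = 962.9 mm².
δ_AB = 58500·578/(934·202000) = 0.1792 mm
δ_BC = 37700·170/(1562·202000) = 0.02031 mm
δ_CD = 37700·821/(962.9·202000) = 0.1591 mm
δ = Σδ_i = 0.3587 mm.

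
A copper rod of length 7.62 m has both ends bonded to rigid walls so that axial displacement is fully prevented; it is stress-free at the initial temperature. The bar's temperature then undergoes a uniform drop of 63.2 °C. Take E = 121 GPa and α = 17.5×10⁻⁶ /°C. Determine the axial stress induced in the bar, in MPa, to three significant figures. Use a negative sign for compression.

134 MPa

Free thermal expansion αLΔT = 17.5e-6 · 7620 · -63.2 = -8.428 mm.
The walls impose strain ε = −(-8.428)/7620 = 1.1060e-03; σ = Eε = 121000 · 1.1060e-03 = 133.8 MPa.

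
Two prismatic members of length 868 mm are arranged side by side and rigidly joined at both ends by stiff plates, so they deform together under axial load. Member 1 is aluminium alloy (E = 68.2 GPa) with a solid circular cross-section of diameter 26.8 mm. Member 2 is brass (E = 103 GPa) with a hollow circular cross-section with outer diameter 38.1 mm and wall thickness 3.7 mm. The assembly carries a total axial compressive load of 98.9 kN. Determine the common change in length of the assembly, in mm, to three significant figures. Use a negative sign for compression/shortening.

A_1 = 564.1 mm².
A_2 = 399.9 mm².
Equal strain + equilibrium ⇒ each member carries load in proportion to AE: A₁E₁ = 38470000 N, A₂E₂ = 41190000 N, ΣAE = 79660000 N.
δ = PL/ΣAE = -98900·868/79660000 = -1.078 mm.

-1.08 mm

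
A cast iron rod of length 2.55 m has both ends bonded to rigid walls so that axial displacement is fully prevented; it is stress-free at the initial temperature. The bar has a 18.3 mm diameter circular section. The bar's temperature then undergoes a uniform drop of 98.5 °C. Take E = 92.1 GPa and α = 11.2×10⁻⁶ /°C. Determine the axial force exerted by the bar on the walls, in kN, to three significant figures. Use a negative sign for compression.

26.7 kN

Free thermal expansion αLΔT = 11.2e-6 · 2550 · -98.5 = -2.813 mm.
The walls impose strain ε = −(-2.813)/2550 = 1.1032e-03; σ = Eε = 92100 · 1.1032e-03 = 101.6 MPa.
Wall reaction R = σ·A = 101.6·263 = 26720 N = 26.72 kN.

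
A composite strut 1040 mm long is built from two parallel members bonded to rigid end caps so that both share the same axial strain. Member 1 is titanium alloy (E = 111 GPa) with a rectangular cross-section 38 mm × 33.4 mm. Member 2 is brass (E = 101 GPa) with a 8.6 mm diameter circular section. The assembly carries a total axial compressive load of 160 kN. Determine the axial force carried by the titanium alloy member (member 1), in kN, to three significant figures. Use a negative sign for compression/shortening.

-154 kN

A_1 = 1269 mm².
A_2 = 58.09 mm².
Equal strain + equilibrium ⇒ each member carries load in proportion to AE: A₁E₁ = 140900000 N, A₂E₂ = 5867000 N, ΣAE = 146700000 N.
F₁ = P·A₁E₁/ΣAE = -160000·140900000/146700000 = -153600 N.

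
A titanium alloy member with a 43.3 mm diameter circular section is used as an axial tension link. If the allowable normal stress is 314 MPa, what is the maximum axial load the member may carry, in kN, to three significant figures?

A = 1473 mm².
P_max = σ_allow · A = 314 · 1473 = 462400 N = 462.4 kN.

462 kN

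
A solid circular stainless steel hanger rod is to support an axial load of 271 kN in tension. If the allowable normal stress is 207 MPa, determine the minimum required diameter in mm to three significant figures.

Required area A ≥ P/σ_allow = 271000/207 = 1309 mm².
For a solid circular section, d ≥ √(4A/π) = 40.83 mm.

40.8 mm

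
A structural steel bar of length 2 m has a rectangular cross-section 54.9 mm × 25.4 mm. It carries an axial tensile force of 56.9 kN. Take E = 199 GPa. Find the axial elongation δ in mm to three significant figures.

A = 1394 mm².
δ_mech = NL/(AE) = 56900·2000/(1394·199000) = 0.4101 mm.

0.410 mm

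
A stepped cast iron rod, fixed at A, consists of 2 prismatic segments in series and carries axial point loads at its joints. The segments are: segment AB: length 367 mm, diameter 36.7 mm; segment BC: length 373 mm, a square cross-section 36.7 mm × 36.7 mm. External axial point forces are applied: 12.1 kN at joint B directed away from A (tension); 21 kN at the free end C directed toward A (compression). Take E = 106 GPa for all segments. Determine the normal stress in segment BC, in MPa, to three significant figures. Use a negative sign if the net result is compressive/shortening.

-15.6 MPa

Internal axial forces (sectioning from the free end, tension +): N_BC = -21 kN, N_AB = -8.9 kN.
A_BC = 1347 mm².
σ_BC = N_BC/A_BC = -21000/1347 = -15.59 MPa.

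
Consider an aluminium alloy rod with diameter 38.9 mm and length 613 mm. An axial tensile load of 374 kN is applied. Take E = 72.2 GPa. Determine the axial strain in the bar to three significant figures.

A = 1188 mm².
σ = N/A = 314.7 MPa; ε = σ/E = 314.7/72200 = 4.359e-03.

0.00436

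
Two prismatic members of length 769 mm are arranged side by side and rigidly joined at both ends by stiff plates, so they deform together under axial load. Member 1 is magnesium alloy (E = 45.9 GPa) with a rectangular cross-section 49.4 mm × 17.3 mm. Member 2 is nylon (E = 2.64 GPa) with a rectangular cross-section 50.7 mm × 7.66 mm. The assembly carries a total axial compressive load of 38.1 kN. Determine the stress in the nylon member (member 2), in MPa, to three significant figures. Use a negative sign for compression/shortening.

-2.50 MPa

A_1 = 854.6 mm².
A_2 = 388.4 mm².
Equal strain + equilibrium ⇒ each member carries load in proportion to AE: A₁E₁ = 39230000 N, A₂E₂ = 1025000 N, ΣAE = 40250000 N.
σ₂ = P·E₂/ΣAE = -38100·2640/40250000 = -2.499 MPa.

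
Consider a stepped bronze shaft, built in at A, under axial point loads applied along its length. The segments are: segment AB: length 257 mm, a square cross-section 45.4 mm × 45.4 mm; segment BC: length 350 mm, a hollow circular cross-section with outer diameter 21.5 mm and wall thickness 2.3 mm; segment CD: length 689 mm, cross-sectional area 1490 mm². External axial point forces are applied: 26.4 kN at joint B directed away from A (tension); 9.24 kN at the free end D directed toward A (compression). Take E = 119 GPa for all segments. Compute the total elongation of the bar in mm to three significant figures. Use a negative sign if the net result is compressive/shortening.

Internal axial forces (sectioning from the free end, tension +): N_CD = -9.24 kN, N_BC = -9.24 kN, N_AB = 17.16 kN.
A_AB = 2061 mm².
A_BC = 138.7 mm².
δ_AB = 17160·257/(2061·119000) = 0.01798 mm
δ_BC = -9240·350/(138.7·119000) = -0.1959 mm
δ_CD = -9240·689/(1490·119000) = -0.03591 mm
δ = Σδ_i = -0.2138 mm.

-0.214 mm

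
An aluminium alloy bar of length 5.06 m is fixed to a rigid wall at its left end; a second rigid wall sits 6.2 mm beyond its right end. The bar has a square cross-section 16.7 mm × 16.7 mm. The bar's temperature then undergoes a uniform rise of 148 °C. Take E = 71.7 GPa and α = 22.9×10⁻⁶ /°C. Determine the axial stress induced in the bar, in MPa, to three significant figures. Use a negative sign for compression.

-155 MPa

Free thermal expansion αLΔT = 22.9e-6 · 5060 · 148 = 17.15 mm.
The walls engage after the gap closes; constrained expansion = 17.15 − 6.2 = 10.95 mm.
The walls impose strain ε = −(10.95)/5060 = -2.1639e-03; σ = Eε = 71700 · -2.1639e-03 = -155.2 MPa.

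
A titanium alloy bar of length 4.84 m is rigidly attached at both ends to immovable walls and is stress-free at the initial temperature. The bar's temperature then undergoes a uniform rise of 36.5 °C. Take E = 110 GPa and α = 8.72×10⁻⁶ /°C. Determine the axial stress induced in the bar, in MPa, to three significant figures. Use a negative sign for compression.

Free thermal expansion αLΔT = 8.72e-6 · 4840 · 36.5 = 1.54 mm.
The walls impose strain ε = −(1.54)/4840 = -3.1828e-04; σ = Eε = 110000 · -3.1828e-04 = -35.01 MPa.

-35.0 MPa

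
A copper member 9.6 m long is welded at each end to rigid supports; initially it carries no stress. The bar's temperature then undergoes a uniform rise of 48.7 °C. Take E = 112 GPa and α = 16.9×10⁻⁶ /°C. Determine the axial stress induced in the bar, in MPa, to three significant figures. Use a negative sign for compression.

Free thermal expansion αLΔT = 16.9e-6 · 9600 · 48.7 = 7.901 mm.
The walls impose strain ε = −(7.901)/9600 = -8.2303e-04; σ = Eε = 112000 · -8.2303e-04 = -92.18 MPa.

-92.2 MPa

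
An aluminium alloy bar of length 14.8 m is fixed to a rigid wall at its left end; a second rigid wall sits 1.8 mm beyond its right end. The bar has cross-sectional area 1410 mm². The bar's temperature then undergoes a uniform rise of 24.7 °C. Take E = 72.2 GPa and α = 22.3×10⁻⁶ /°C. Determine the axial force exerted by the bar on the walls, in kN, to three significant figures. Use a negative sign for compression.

Free thermal expansion αLΔT = 22.3e-6 · 14800 · 24.7 = 8.152 mm.
The walls engage after the gap closes; constrained expansion = 8.152 − 1.8 = 6.352 mm.
The walls impose strain ε = −(6.352)/14800 = -4.2919e-04; σ = Eε = 72200 · -4.2919e-04 = -30.99 MPa.
Wall reaction R = σ·A = -30.99·1410 = -43690 N = -43.69 kN.

-43.7 kN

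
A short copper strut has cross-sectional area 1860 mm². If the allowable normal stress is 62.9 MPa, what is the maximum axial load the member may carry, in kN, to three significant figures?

117 kN

P_max = σ_allow · A = 62.9 · 1860 = 117000 N = 117 kN.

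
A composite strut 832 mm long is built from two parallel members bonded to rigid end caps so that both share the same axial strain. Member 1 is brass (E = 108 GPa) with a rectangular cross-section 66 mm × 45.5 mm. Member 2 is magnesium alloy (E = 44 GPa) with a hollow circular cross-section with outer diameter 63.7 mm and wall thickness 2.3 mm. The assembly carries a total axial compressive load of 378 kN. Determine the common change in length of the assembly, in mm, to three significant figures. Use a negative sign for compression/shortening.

-0.915 mm

A_1 = 3003 mm².
A_2 = 443.7 mm².
Equal strain + equilibrium ⇒ each member carries load in proportion to AE: A₁E₁ = 324300000 N, A₂E₂ = 19520000 N, ΣAE = 343800000 N.
δ = PL/ΣAE = -378000·832/343800000 = -0.9146 mm.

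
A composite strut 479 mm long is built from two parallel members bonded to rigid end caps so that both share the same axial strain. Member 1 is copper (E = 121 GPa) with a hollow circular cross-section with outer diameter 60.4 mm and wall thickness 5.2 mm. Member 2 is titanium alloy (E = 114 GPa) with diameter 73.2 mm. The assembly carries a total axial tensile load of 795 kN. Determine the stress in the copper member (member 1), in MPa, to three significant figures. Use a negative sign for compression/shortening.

A_1 = 901.8 mm².
A_2 = 4208 mm².
Equal strain + equilibrium ⇒ each member carries load in proportion to AE: A₁E₁ = 109100000 N, A₂E₂ = 479800000 N, ΣAE = 588900000 N.
σ₁ = P·E₁/ΣAE = 795000·121000/588900000 = 163.4 MPa.

163 MPa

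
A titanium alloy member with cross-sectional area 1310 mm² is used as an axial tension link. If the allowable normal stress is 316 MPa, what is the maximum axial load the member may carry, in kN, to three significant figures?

414 kN

P_max = σ_allow · A = 316 · 1310 = 414000 N = 414 kN.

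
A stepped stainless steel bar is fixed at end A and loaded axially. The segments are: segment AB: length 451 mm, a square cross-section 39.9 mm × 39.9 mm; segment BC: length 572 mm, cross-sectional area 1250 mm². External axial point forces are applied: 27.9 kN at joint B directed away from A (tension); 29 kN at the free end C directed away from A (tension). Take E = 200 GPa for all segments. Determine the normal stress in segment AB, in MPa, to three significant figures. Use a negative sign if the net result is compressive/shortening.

35.7 MPa

Internal axial forces (sectioning from the free end, tension +): N_BC = 29 kN, N_AB = 56.9 kN.
A_AB = 1592 mm².
σ_AB = N_AB/A_AB = 56900/1592 = 35.74 MPa.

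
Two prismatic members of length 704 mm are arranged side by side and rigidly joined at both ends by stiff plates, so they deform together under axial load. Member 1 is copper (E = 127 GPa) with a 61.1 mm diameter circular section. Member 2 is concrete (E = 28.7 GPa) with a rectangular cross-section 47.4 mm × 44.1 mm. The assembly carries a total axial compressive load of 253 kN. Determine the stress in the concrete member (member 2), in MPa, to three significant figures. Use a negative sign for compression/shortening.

-16.8 MPa

A_1 = 2932 mm².
A_2 = 2090 mm².
Equal strain + equilibrium ⇒ each member carries load in proportion to AE: A₁E₁ = 372400000 N, A₂E₂ = 59990000 N, ΣAE = 432400000 N.
σ₂ = P·E₂/ΣAE = -253000·28700/432400000 = -16.79 MPa.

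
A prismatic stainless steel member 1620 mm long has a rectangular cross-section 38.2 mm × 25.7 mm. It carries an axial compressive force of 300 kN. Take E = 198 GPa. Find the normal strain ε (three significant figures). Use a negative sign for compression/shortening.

-0.00154

A = 981.7 mm².
σ = N/A = -305.6 MPa; ε = σ/E = -305.6/198000 = -1.543e-03.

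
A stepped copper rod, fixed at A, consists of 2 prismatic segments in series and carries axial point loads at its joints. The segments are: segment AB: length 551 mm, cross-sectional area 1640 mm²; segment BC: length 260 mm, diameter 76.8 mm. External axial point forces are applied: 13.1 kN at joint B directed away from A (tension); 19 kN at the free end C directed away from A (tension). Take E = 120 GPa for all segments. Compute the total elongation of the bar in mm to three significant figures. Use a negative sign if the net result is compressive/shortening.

0.0988 mm

Internal axial forces (sectioning from the free end, tension +): N_BC = 19 kN, N_AB = 32.1 kN.
A_BC = 4632 mm².
δ_AB = 32100·551/(1640·120000) = 0.08987 mm
δ_BC = 19000·260/(4632·120000) = 0.008887 mm
δ = Σδ_i = 0.09876 mm.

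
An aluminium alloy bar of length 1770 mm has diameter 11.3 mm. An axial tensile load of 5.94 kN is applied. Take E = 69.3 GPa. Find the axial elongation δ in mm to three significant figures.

A = 100.3 mm².
δ_mech = NL/(AE) = 5940·1770/(100.3·69300) = 1.513 mm.

1.51 mm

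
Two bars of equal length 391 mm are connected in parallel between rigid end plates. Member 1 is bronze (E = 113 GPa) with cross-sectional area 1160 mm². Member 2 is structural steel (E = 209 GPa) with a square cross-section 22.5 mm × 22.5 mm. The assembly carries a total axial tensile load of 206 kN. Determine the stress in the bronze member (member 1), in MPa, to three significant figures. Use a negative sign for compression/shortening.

98.3 MPa

A_2 = 506.2 mm².
Equal strain + equilibrium ⇒ each member carries load in proportion to AE: A₁E₁ = 131100000 N, A₂E₂ = 105800000 N, ΣAE = 236900000 N.
σ₁ = P·E₁/ΣAE = 206000·113000/236900000 = 98.27 MPa.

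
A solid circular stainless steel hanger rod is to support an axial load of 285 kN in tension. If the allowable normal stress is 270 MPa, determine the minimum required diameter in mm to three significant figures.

Required area A ≥ P/σ_allow = 285000/270 = 1056 mm².
For a solid circular section, d ≥ √(4A/π) = 36.66 mm.

36.7 mm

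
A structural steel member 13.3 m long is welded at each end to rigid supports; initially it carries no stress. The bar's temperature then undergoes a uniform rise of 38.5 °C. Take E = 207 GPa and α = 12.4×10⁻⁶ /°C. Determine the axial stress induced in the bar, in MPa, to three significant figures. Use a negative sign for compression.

-98.8 MPa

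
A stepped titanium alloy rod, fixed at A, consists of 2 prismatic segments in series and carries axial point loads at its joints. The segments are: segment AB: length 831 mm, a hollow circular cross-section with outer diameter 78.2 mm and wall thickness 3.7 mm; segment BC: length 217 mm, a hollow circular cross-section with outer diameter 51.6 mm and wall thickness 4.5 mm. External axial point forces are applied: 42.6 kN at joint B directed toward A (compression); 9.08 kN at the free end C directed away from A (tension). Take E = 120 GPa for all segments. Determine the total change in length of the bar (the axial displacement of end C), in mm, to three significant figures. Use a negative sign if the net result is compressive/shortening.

Internal axial forces (sectioning from the free end, tension +): N_BC = 9.08 kN, N_AB = -33.52 kN.
A_AB = 866 mm².
A_BC = 665.9 mm².
δ_AB = -33520·831/(866·120000) = -0.2681 mm
δ_BC = 9080·217/(665.9·120000) = 0.02466 mm
δ = Σδ_i = -0.2434 mm.

-0.243 mm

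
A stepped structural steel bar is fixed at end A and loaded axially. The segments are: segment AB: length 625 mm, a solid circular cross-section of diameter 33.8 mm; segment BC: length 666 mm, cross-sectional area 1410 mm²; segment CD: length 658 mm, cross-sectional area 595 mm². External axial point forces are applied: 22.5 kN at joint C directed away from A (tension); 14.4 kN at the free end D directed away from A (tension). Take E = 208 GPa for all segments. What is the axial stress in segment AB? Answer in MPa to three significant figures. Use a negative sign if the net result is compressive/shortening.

Internal axial forces (sectioning from the free end, tension +): N_CD = 14.4 kN, N_BC = 36.9 kN, N_AB = 36.9 kN.
A_AB = 897.3 mm².
σ_AB = N_AB/A_AB = 36900/897.3 = 41.12 MPa.

41.1 MPa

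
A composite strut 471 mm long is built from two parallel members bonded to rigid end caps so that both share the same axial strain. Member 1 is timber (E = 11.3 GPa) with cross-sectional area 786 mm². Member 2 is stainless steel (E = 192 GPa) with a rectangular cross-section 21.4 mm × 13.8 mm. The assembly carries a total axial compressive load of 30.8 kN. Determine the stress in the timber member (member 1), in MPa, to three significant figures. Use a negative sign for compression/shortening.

A_2 = 295.3 mm².
Equal strain + equilibrium ⇒ each member carries load in proportion to AE: A₁E₁ = 8882000 N, A₂E₂ = 56700000 N, ΣAE = 65580000 N.
σ₁ = P·E₁/ΣAE = -30800·11300/65580000 = -5.307 MPa.

-5.31 MPa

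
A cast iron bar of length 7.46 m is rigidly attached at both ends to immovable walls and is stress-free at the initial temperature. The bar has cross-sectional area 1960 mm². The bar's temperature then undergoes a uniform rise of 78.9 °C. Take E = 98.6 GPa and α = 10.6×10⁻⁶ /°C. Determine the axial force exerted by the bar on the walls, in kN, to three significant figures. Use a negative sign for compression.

-162 kN

Free thermal expansion αLΔT = 10.6e-6 · 7460 · 78.9 = 6.239 mm.
The walls impose strain ε = −(6.239)/7460 = -8.3634e-04; σ = Eε = 98600 · -8.3634e-04 = -82.46 MPa.
Wall reaction R = σ·A = -82.46·1960 = -161600 N = -161.6 kN.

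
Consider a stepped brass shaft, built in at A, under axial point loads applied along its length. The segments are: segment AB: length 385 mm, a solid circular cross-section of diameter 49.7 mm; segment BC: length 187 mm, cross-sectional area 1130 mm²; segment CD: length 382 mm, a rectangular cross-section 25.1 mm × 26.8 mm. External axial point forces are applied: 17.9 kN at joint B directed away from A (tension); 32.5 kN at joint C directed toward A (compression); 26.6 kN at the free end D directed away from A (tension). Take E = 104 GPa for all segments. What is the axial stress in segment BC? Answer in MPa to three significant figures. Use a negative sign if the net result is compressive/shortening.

-5.22 MPa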